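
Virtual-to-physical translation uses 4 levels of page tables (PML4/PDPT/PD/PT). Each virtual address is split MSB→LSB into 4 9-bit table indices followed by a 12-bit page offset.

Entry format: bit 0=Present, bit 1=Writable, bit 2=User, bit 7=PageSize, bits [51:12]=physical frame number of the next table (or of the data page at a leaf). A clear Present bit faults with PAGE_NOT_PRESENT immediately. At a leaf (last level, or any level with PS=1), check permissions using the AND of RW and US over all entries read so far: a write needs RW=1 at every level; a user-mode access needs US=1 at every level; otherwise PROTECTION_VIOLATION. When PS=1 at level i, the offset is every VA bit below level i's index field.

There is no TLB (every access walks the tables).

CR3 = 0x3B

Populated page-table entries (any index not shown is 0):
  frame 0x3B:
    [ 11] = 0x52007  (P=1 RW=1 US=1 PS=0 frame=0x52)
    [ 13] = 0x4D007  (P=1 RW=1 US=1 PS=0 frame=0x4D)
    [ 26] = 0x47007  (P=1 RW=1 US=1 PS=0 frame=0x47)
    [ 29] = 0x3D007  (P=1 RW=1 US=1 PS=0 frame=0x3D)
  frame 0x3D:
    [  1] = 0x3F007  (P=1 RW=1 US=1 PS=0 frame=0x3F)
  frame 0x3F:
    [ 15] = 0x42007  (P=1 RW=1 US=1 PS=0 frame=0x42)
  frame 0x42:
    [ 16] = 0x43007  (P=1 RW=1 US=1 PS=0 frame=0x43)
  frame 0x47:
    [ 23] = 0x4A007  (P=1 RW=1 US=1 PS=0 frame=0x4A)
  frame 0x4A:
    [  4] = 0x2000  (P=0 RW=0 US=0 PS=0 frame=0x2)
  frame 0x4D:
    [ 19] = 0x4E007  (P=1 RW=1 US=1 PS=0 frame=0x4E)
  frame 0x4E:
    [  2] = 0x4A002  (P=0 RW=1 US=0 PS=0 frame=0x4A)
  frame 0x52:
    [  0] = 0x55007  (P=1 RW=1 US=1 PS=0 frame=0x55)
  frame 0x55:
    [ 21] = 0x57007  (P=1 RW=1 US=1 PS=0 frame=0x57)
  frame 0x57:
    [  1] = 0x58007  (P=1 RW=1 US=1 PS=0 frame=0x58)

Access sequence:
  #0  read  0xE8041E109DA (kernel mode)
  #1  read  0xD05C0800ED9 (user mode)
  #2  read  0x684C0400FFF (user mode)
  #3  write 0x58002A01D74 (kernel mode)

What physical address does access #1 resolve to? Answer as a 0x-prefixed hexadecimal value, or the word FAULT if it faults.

Trace:
#0 VA=0xE8041E109DA (r,kernel):
  [0] read 0x3B idx=29: raw=0x3D007 flags P=1 W=1 U=1 S=0
  [1] read 0x3D idx=1: raw=0x3F007 flags P=1 W=1 U=1 S=0
  [2] read 0x3F idx=15: raw=0x42007 flags P=1 W=1 U=1 S=0
  [3] read 0x42 idx=16: raw=0x43007 flags P=1 W=1 U=1 S=0
  → PA=0x439DA  (4 entries read)
#1 VA=0xD05C0800ED9 (r,user):
  [0] read 0x3B idx=26: raw=0x47007 flags P=1 W=1 U=1 S=0
  [1] read 0x47 idx=23: raw=0x4A007 flags P=1 W=1 U=1 S=0
  [2] read 0x4A idx=4: raw=0x2000 flags P=0 W=0 U=0 S=0
  ⇒ fault: PAGE_NOT_PRESENT  — 3 lookups
#2 VA=0x684C0400FFF (r,user):
  [0] read 0x3B idx=13: raw=0x4D007 flags P=1 W=1 U=1 S=0
  [1] read 0x4D idx=19: raw=0x4E007 flags P=1 W=1 U=1 S=0
  [2] read 0x4E idx=2: raw=0x4A002 flags P=0 W=1 U=0 S=0
  ⇒ fault: PAGE_NOT_PRESENT  — 3 lookups
#3 VA=0x58002A01D74 (w,kernel):
  [0] read 0x3B idx=11: raw=0x52007 flags P=1 W=1 U=1 S=0
  [1] read 0x52 idx=0: raw=0x55007 flags P=1 W=1 U=1 S=0
  [2] read 0x55 idx=21: raw=0x57007 flags P=1 W=1 U=1 S=0
  [3] read 0x57 idx=1: raw=0x58007 flags P=1 W=1 U=1 S=0
  → PA=0x58D74  (4 entries read)

Access #1 PA: FAULT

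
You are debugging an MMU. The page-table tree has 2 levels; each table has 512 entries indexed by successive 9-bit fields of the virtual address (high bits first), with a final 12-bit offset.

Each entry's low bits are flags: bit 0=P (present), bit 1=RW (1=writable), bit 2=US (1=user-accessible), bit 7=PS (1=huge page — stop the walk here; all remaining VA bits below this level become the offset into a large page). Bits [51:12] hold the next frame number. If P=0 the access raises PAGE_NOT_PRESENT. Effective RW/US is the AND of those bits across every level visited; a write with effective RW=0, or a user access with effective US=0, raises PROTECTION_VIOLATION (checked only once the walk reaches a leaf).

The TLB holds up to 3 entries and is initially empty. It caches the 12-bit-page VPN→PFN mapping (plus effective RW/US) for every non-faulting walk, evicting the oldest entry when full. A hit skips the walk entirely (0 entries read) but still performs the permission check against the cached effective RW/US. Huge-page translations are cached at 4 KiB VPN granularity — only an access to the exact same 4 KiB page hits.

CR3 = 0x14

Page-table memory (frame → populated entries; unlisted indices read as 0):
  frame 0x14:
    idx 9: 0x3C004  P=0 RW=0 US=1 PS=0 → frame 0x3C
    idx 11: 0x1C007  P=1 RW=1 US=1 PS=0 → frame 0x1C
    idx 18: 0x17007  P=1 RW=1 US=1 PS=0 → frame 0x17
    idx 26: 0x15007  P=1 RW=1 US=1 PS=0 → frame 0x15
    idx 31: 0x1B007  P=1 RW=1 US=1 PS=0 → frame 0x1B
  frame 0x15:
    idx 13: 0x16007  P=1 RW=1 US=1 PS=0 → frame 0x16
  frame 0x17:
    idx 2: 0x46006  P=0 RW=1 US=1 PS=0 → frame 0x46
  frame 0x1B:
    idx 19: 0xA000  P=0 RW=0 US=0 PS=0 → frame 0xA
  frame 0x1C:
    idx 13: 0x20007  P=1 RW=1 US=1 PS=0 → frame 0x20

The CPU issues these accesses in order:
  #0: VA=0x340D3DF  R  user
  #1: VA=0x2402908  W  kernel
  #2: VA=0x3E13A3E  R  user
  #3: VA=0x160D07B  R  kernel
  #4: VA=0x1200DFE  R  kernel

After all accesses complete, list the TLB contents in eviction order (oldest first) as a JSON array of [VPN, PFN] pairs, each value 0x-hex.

Per-access translation:
#0 VA=0x340D3DF (r,user):
  L0: frame=0x14 idx=26 entry=0x15007 [P=1 RW=1 US=1 PS=0]
  L1: frame=0x15 idx=13 entry=0x16007 [P=1 RW=1 US=1 PS=0]
  ✓ 0x163DF  — 2 lookups
#1 VA=0x2402908 (w,kernel):
  L0: frame=0x14 idx=18 entry=0x17007 [P=1 RW=1 US=1 PS=0]
  L1: frame=0x17 idx=2 entry=0x46006 [P=0 RW=1 US=1 PS=0]
  ✗ PAGE_NOT_PRESENT  [2 reads]
#2 VA=0x3E13A3E (r,user):
  L0: frame=0x14 idx=31 entry=0x1B007 [P=1 RW=1 US=1 PS=0]
  L1: frame=0x1B idx=19 entry=0xA000 [P=0 RW=0 US=0 PS=0]
  ✗ PAGE_NOT_PRESENT  [2 reads]
#3 VA=0x160D07B (r,kernel):
  L0: frame=0x14 idx=11 entry=0x1C007 [P=1 RW=1 US=1 PS=0]
  L1: frame=0x1C idx=13 entry=0x20007 [P=1 RW=1 US=1 PS=0]
  ✓ 0x2007B  — 2 lookups
#4 VA=0x1200DFE (r,kernel):
  L0: frame=0x14 idx=9 entry=0x3C004 [P=0 RW=0 US=1 PS=0]
  ✗ PAGE_NOT_PRESENT  [1 reads]

TLB: [["0x340D", "0x16"], ["0x160D", "0x20"]]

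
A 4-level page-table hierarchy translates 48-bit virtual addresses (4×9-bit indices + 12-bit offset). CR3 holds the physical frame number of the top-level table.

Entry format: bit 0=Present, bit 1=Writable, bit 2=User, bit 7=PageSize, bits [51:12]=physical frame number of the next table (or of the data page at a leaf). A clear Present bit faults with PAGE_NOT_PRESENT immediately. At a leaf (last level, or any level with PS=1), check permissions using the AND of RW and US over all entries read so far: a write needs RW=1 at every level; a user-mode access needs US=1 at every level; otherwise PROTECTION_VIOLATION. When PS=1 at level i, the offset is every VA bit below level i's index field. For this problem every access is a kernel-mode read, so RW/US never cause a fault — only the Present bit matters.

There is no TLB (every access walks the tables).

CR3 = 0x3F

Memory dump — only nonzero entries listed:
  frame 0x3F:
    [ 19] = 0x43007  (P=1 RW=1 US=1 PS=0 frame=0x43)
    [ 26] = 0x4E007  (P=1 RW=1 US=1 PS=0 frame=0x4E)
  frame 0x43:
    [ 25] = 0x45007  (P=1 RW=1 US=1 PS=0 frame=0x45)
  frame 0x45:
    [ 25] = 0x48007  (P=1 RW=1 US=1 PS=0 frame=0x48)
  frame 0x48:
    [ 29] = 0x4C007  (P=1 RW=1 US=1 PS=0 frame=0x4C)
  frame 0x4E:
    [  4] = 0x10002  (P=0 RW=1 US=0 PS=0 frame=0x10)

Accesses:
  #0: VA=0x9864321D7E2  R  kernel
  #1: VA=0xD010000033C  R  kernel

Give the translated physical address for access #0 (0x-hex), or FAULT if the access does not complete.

Walk each access:
#0 VA=0x9864321D7E2 (r,kernel):
  L0 @0x3F[19] → 0x43007  P=1,RW=1,US=1,PS=0
  L1 @0x43[25] → 0x45007  P=1,RW=1,US=1,PS=0
  L2 @0x45[25] → 0x48007  P=1,RW=1,US=1,PS=0
  L3 @0x48[29] → 0x4C007  P=1,RW=1,US=1,PS=0
  → PA=0x4C7E2  (4 entries read)
#1 VA=0xD010000033C (r,kernel):
  L0 @0x3F[26] → 0x4E007  P=1,RW=1,US=1,PS=0
  L1 @0x4E[4] → 0x10002  P=0,RW=1,US=0,PS=0
  ✗ PAGE_NOT_PRESENT  [2 reads]

Access #0 PA: 0x4C7E2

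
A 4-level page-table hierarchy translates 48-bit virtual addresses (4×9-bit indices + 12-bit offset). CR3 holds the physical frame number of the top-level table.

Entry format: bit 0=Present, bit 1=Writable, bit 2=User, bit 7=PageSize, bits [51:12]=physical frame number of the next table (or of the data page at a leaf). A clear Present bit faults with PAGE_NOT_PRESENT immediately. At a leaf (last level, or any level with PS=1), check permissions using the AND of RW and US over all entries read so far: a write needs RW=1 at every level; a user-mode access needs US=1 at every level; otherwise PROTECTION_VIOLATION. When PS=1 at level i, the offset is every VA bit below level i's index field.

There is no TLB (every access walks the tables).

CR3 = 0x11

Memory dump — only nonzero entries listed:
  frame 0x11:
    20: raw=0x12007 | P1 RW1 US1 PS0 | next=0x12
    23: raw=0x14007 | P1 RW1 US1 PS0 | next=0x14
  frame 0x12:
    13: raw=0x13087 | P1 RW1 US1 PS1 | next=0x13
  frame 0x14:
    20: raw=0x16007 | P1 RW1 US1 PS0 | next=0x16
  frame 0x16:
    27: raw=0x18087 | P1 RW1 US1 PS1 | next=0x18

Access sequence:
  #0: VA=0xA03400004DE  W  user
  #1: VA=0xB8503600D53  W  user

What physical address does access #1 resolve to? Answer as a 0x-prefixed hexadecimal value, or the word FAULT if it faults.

Trace:
#0 VA=0xA03400004DE (w,user):
  lvl0: tbl 0x11, slot 20 ⇒ 0x12007 (P1/RW1/US1/PS0)
  lvl1: tbl 0x12, slot 13 ⇒ 0x13087 (P1/RW1/US1/PS1)
  ✓ 0x134DE (huge @L1)  — 2 lookups
#1 VA=0xB8503600D53 (w,user):
  lvl0: tbl 0x11, slot 23 ⇒ 0x14007 (P1/RW1/US1/PS0)
  lvl1: tbl 0x14, slot 20 ⇒ 0x16007 (P1/RW1/US1/PS0)
  lvl2: tbl 0x16, slot 27 ⇒ 0x18087 (P1/RW1/US1/PS1)
  ✓ 0x18D53 (huge @L2)  — 3 lookups

Access #1 PA: 0x18D53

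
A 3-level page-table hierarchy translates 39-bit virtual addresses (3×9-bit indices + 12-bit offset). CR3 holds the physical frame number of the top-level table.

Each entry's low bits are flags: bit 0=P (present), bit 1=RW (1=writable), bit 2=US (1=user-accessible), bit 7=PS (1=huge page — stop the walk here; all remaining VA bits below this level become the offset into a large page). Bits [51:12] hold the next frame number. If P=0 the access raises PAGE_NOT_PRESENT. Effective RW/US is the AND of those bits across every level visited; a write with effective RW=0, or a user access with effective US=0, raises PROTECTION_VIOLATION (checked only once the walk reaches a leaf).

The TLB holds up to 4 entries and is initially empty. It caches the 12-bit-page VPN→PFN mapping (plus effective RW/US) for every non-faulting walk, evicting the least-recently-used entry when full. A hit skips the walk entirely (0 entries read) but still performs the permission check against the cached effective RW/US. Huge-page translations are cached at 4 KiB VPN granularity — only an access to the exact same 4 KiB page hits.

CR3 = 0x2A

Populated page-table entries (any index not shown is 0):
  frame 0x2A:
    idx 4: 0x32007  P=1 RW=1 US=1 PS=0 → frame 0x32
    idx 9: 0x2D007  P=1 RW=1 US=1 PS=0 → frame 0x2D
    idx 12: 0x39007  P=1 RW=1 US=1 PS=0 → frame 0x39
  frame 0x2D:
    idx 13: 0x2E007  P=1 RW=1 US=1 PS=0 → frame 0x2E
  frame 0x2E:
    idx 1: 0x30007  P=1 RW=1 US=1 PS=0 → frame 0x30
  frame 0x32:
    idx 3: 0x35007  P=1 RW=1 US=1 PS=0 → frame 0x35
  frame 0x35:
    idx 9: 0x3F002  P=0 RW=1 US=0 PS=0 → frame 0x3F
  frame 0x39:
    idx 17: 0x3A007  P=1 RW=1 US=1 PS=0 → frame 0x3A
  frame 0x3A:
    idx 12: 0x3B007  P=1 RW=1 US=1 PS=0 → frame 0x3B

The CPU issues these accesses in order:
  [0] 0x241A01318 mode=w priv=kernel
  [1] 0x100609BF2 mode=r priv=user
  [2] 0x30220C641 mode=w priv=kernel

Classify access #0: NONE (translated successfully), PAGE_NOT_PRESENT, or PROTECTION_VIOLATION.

Walk each access:
#0 VA=0x241A01318 (w,kernel):
  L0: frame=0x2A idx=9 entry=0x2D007 [P=1 RW=1 US=1 PS=0]
  L1: frame=0x2D idx=13 entry=0x2E007 [P=1 RW=1 US=1 PS=0]
  L2: frame=0x2E idx=1 entry=0x30007 [P=1 RW=1 US=1 PS=0]
  ⇒ phys 0x30318  [3 reads]
#1 VA=0x100609BF2 (r,user):
  L0: frame=0x2A idx=4 entry=0x32007 [P=1 RW=1 US=1 PS=0]
  L1: frame=0x32 idx=3 entry=0x35007 [P=1 RW=1 US=1 PS=0]
  L2: frame=0x35 idx=9 entry=0x3F002 [P=0 RW=1 US=0 PS=0]
  ⇒ fault: PAGE_NOT_PRESENT  — 3 lookups
#2 VA=0x30220C641 (w,kernel):
  L0: frame=0x2A idx=12 entry=0x39007 [P=1 RW=1 US=1 PS=0]
  L1: frame=0x39 idx=17 entry=0x3A007 [P=1 RW=1 US=1 PS=0]
  L2: frame=0x3A idx=12 entry=0x3B007 [P=1 RW=1 US=1 PS=0]
  ⇒ phys 0x3B641  [3 reads]

Access #0 fault: NONE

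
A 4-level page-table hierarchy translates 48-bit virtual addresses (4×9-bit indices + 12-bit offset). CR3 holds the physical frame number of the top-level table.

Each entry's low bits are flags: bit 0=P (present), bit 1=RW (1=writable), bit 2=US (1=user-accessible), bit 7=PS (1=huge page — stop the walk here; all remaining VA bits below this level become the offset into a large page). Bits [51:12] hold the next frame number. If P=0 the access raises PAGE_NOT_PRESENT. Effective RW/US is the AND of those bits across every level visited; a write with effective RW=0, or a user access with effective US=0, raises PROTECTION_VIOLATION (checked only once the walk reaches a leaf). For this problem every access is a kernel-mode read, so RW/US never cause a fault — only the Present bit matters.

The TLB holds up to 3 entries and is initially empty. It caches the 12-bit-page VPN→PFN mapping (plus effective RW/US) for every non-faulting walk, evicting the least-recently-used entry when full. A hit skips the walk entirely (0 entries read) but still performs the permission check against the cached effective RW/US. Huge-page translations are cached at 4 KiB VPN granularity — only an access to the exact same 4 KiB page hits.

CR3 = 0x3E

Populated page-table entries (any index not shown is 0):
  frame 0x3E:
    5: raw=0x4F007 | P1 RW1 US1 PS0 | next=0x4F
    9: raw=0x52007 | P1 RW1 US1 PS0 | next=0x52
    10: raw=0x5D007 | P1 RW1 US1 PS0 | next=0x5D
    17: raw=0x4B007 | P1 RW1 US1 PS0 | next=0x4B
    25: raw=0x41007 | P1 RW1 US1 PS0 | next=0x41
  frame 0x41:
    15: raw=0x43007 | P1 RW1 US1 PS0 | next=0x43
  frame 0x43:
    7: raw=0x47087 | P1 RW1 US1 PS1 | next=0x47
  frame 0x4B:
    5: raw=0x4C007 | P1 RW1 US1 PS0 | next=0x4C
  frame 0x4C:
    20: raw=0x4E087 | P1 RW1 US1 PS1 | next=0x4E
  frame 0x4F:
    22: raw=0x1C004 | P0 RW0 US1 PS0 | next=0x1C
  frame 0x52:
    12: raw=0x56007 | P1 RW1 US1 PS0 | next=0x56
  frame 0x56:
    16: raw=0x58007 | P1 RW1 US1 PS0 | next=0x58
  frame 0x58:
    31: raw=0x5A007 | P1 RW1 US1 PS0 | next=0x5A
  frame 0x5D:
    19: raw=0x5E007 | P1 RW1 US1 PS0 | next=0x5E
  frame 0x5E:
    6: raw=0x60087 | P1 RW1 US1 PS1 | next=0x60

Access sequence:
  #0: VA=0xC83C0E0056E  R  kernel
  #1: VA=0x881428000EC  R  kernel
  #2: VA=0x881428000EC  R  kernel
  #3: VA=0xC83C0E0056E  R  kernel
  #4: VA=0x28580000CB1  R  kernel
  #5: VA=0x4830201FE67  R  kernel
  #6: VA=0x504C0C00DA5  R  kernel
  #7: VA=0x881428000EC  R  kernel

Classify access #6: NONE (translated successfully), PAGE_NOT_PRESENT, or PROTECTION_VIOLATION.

Walk each access:
#0 VA=0xC83C0E0056E (r,kernel):
  [0] read 0x3E idx=25: raw=0x41007 flags P=1 W=1 U=1 S=0
  [1] read 0x41 idx=15: raw=0x43007 flags P=1 W=1 U=1 S=0
  [2] read 0x43 idx=7: raw=0x47087 flags P=1 W=1 U=1 S=1
  ✓ 0x4756E (huge @L2)  — 3 lookups
#1 VA=0x881428000EC (r,kernel):
  [0] read 0x3E idx=17: raw=0x4B007 flags P=1 W=1 U=1 S=0
  [1] read 0x4B idx=5: raw=0x4C007 flags P=1 W=1 U=1 S=0
  [2] read 0x4C idx=20: raw=0x4E087 flags P=1 W=1 U=1 S=1
  ✓ 0x4E0EC (huge @L2)  — 3 lookups
#2 VA=0x881428000EC (r,kernel):
  TLB hit vpn=0x88142800 → PA=0x4E0EC
#3 VA=0xC83C0E0056E (r,kernel):
  TLB hit vpn=0xC83C0E00 → PA=0x4756E
#4 VA=0x28580000CB1 (r,kernel):
  [0] read 0x3E idx=5: raw=0x4F007 flags P=1 W=1 U=1 S=0
  [1] read 0x4F idx=22: raw=0x1C004 flags P=0 W=0 U=1 S=0
  ✗ PAGE_NOT_PRESENT  [2 reads]
#5 VA=0x4830201FE67 (r,kernel):
  [0] read 0x3E idx=9: raw=0x52007 flags P=1 W=1 U=1 S=0
  [1] read 0x52 idx=12: raw=0x56007 flags P=1 W=1 U=1 S=0
  [2] read 0x56 idx=16: raw=0x58007 flags P=1 W=1 U=1 S=0
  [3] read 0x58 idx=31: raw=0x5A007 flags P=1 W=1 U=1 S=0
  ✓ 0x5AE67  — 4 lookups
#6 VA=0x504C0C00DA5 (r,kernel):
  [0] read 0x3E idx=10: raw=0x5D007 flags P=1 W=1 U=1 S=0
  [1] read 0x5D idx=19: raw=0x5E007 flags P=1 W=1 U=1 S=0
  [2] read 0x5E idx=6: raw=0x60087 flags P=1 W=1 U=1 S=1
  ✓ 0x60DA5 (huge @L2)  — 3 lookups
#7 VA=0x881428000EC (r,kernel):
  [0] read 0x3E idx=17: raw=0x4B007 flags P=1 W=1 U=1 S=0
  [1] read 0x4B idx=5: raw=0x4C007 flags P=1 W=1 U=1 S=0
  [2] read 0x4C idx=20: raw=0x4E087 flags P=1 W=1 U=1 S=1
  ✓ 0x4E0EC (huge @L2)  — 3 lookups

Access #6 fault: NONE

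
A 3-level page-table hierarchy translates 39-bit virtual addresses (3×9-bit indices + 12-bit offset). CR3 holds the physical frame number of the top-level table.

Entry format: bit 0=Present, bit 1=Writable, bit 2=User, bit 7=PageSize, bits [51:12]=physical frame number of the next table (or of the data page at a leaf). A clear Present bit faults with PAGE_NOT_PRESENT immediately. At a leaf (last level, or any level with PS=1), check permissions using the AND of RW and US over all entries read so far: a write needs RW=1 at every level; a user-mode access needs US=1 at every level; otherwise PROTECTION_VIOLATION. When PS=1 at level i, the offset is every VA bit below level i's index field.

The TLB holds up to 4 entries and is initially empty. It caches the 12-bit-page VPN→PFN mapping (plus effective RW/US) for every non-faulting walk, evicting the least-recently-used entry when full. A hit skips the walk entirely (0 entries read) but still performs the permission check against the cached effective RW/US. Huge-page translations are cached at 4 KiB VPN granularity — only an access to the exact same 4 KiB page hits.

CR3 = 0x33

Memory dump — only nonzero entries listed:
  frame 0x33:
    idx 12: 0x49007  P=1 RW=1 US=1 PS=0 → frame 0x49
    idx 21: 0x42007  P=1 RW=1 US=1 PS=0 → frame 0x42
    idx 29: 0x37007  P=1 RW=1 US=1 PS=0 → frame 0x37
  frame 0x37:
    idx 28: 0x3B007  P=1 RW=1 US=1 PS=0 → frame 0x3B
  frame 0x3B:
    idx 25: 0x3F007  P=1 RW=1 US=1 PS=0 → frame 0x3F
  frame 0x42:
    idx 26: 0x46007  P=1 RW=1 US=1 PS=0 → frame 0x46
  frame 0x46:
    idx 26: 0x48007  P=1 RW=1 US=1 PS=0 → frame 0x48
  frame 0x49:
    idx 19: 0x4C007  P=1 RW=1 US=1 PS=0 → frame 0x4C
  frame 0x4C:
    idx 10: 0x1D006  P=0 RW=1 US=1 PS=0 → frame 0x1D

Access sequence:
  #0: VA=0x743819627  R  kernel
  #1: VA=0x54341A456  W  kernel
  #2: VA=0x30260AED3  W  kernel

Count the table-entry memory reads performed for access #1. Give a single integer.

Trace:
#0 VA=0x743819627 (r,kernel):
  L0: frame=0x33 idx=29 entry=0x37007 [P=1 RW=1 US=1 PS=0]
  L1: frame=0x37 idx=28 entry=0x3B007 [P=1 RW=1 US=1 PS=0]
  L2: frame=0x3B idx=25 entry=0x3F007 [P=1 RW=1 US=1 PS=0]
  → PA=0x3F627  (3 entries read)
#1 VA=0x54341A456 (w,kernel):
  L0: frame=0x33 idx=21 entry=0x42007 [P=1 RW=1 US=1 PS=0]
  L1: frame=0x42 idx=26 entry=0x46007 [P=1 RW=1 US=1 PS=0]
  L2: frame=0x46 idx=26 entry=0x48007 [P=1 RW=1 US=1 PS=0]
  → PA=0x48456  (3 entries read)
#2 VA=0x30260AED3 (w,kernel):
  L0: frame=0x33 idx=12 entry=0x49007 [P=1 RW=1 US=1 PS=0]
  L1: frame=0x49 idx=19 entry=0x4C007 [P=1 RW=1 US=1 PS=0]
  L2: frame=0x4C idx=10 entry=0x1D006 [P=0 RW=1 US=1 PS=0]
  ⇒ fault: PAGE_NOT_PRESENT  — 3 lookups

Entries read for #1: 3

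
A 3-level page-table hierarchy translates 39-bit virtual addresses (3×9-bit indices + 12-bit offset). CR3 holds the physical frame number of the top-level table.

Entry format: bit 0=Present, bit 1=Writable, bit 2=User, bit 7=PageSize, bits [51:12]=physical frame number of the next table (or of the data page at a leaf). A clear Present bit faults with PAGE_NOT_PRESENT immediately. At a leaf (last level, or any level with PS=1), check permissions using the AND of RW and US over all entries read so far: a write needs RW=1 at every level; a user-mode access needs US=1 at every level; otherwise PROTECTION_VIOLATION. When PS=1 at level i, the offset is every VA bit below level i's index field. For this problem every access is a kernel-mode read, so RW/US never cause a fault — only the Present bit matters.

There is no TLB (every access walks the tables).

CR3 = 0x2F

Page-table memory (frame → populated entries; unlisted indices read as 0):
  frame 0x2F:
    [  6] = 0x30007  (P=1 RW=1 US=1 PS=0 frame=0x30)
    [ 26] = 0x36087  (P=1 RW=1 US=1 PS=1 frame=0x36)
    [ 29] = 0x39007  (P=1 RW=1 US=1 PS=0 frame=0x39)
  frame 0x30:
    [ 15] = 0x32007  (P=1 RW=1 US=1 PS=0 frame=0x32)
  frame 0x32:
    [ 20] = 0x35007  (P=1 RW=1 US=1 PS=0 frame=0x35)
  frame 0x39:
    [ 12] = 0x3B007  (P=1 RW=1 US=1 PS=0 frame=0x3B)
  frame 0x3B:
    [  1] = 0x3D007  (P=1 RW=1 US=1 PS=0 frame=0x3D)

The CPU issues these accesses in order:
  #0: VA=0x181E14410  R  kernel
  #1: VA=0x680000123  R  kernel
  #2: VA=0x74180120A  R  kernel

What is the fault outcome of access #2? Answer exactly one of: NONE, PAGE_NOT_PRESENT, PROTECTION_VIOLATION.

Trace:
#0 VA=0x181E14410 (r,kernel):
  [0] read 0x2F idx=6: raw=0x30007 flags P=1 W=1 U=1 S=0
  [1] read 0x30 idx=15: raw=0x32007 flags P=1 W=1 U=1 S=0
  [2] read 0x32 idx=20: raw=0x35007 flags P=1 W=1 U=1 S=0
  → PA=0x35410  (3 entries read)
#1 VA=0x680000123 (r,kernel):
  [0] read 0x2F idx=26: raw=0x36087 flags P=1 W=1 U=1 S=1
  → PA=0x36123 (huge @L0)  (1 entries read)
#2 VA=0x74180120A (r,kernel):
  [0] read 0x2F idx=29: raw=0x39007 flags P=1 W=1 U=1 S=0
  [1] read 0x39 idx=12: raw=0x3B007 flags P=1 W=1 U=1 S=0
  [2] read 0x3B idx=1: raw=0x3D007 flags P=1 W=1 U=1 S=0
  → PA=0x3D20A  (3 entries read)

Access #2 fault: NONE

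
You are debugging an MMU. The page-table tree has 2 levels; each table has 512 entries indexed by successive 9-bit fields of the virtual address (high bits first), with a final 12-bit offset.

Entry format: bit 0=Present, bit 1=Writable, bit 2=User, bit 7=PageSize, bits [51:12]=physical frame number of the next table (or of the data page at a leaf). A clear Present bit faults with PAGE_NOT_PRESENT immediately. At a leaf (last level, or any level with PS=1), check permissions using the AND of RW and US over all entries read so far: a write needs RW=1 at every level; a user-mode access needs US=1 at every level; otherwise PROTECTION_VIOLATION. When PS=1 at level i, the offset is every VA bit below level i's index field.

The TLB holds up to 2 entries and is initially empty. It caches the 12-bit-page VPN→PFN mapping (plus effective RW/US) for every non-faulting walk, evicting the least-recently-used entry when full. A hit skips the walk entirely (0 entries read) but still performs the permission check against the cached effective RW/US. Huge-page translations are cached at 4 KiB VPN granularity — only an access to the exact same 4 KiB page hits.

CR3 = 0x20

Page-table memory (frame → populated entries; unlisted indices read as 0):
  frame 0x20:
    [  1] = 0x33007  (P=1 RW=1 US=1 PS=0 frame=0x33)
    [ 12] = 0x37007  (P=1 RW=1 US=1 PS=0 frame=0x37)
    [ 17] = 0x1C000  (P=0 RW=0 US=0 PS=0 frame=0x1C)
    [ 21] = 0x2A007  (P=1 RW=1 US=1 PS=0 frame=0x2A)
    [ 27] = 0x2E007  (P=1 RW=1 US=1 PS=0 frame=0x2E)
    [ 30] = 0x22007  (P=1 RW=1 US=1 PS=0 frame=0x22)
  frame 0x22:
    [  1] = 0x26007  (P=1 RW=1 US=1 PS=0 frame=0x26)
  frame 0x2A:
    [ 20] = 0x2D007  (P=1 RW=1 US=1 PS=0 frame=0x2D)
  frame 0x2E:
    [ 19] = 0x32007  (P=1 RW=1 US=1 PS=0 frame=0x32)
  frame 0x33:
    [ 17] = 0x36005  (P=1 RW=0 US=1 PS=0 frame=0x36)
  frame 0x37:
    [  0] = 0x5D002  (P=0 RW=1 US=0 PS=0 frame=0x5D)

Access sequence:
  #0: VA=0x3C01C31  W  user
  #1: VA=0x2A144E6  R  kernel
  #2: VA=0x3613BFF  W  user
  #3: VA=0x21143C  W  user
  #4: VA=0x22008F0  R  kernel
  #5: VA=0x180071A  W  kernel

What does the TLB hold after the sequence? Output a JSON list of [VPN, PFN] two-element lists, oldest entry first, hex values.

Trace:
#0 VA=0x3C01C31 (w,user):
  lvl0: tbl 0x20, slot 30 ⇒ 0x22007 (P1/RW1/US1/PS0)
  lvl1: tbl 0x22, slot 1 ⇒ 0x26007 (P1/RW1/US1/PS0)
  ⇒ phys 0x26C31  [2 reads]
#1 VA=0x2A144E6 (r,kernel):
  lvl0: tbl 0x20, slot 21 ⇒ 0x2A007 (P1/RW1/US1/PS0)
  lvl1: tbl 0x2A, slot 20 ⇒ 0x2D007 (P1/RW1/US1/PS0)
  ⇒ phys 0x2D4E6  [2 reads]
#2 VA=0x3613BFF (w,user):
  lvl0: tbl 0x20, slot 27 ⇒ 0x2E007 (P1/RW1/US1/PS0)
  lvl1: tbl 0x2E, slot 19 ⇒ 0x32007 (P1/RW1/US1/PS0)
  ⇒ phys 0x32BFF  [2 reads]
#3 VA=0x21143C (w,user):
  lvl0: tbl 0x20, slot 1 ⇒ 0x33007 (P1/RW1/US1/PS0)
  lvl1: tbl 0x33, slot 17 ⇒ 0x36005 (P1/RW0/US1/PS0)
  ⇒ fault: PROTECTION_VIOLATION  — 2 lookups
#4 VA=0x22008F0 (r,kernel):
  lvl0: tbl 0x20, slot 17 ⇒ 0x1C000 (P0/RW0/US0/PS0)
  ⇒ fault: PAGE_NOT_PRESENT  — 1 lookups
#5 VA=0x180071A (w,kernel):
  lvl0: tbl 0x20, slot 12 ⇒ 0x37007 (P1/RW1/US1/PS0)
  lvl1: tbl 0x37, slot 0 ⇒ 0x5D002 (P0/RW1/US0/PS0)
  ⇒ fault: PAGE_NOT_PRESENT  — 2 lookups

TLB: [["0x2A14", "0x2D"], ["0x3613", "0x32"]]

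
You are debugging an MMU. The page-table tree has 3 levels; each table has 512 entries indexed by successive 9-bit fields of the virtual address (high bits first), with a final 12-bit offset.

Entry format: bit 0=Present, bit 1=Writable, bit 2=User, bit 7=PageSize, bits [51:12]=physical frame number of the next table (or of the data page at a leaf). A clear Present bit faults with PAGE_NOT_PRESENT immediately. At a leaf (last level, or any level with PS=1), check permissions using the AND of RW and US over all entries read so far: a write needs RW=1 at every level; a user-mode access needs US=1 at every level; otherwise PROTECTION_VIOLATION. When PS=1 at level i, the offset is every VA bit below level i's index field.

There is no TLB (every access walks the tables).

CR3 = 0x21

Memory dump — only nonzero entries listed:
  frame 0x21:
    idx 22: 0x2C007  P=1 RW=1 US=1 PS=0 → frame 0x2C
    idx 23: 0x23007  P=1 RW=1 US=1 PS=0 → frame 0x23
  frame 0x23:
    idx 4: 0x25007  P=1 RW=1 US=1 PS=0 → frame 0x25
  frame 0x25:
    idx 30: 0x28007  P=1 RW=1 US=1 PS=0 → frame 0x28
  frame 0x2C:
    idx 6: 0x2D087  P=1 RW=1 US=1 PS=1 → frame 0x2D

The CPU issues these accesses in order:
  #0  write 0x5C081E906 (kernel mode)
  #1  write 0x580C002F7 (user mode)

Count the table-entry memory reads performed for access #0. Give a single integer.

Walk each access:
#0 VA=0x5C081E906 (w,kernel):
  lvl0: tbl 0x21, slot 23 ⇒ 0x23007 (P1/RW1/US1/PS0)
  lvl1: tbl 0x23, slot 4 ⇒ 0x25007 (P1/RW1/US1/PS0)
  lvl2: tbl 0x25, slot 30 ⇒ 0x28007 (P1/RW1/US1/PS0)
  ✓ 0x28906  — 3 lookups
#1 VA=0x580C002F7 (w,user):
  lvl0: tbl 0x21, slot 22 ⇒ 0x2C007 (P1/RW1/US1/PS0)
  lvl1: tbl 0x2C, slot 6 ⇒ 0x2D087 (P1/RW1/US1/PS1)
  ✓ 0x2D2F7 (huge @L1)  — 2 lookups

Entries read for #0: 3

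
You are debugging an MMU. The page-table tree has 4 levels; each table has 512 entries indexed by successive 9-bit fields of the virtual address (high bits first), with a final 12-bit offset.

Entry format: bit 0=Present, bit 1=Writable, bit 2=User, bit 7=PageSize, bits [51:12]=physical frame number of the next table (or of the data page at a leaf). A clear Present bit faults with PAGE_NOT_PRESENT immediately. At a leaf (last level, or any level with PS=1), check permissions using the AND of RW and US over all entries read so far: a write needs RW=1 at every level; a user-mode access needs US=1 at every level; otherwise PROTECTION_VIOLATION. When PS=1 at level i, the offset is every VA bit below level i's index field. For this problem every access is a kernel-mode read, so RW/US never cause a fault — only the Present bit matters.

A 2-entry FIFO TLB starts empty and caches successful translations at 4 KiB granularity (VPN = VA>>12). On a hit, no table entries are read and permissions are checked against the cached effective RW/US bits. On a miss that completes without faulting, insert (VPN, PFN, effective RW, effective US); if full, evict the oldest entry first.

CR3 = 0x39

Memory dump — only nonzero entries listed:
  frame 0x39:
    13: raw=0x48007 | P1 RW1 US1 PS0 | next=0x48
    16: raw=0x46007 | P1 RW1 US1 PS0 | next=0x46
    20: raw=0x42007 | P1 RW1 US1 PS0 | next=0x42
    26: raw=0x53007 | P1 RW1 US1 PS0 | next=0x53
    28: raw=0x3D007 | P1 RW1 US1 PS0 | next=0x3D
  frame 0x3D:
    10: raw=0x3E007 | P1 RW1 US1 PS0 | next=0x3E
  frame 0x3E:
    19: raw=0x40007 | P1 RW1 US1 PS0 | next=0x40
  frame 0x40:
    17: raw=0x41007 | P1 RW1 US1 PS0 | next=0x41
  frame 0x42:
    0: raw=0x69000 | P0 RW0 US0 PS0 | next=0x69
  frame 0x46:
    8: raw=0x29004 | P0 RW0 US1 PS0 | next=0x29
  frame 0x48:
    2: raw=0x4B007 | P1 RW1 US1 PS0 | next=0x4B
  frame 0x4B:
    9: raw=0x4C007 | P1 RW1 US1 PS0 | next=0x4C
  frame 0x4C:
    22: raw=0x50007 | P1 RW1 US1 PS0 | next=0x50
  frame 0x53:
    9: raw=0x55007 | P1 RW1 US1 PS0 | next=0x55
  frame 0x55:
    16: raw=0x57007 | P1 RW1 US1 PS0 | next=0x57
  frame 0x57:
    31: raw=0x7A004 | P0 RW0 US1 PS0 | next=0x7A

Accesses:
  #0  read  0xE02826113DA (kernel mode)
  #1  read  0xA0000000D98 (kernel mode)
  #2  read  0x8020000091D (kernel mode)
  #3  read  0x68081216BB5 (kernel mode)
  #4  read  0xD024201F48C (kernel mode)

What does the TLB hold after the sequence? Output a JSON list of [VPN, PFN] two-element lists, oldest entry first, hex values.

Walk each access:
#0 VA=0xE02826113DA (r,kernel):
  [0] read 0x39 idx=28: raw=0x3D007 flags P=1 W=1 U=1 S=0
  [1] read 0x3D idx=10: raw=0x3E007 flags P=1 W=1 U=1 S=0
  [2] read 0x3E idx=19: raw=0x40007 flags P=1 W=1 U=1 S=0
  [3] read 0x40 idx=17: raw=0x41007 flags P=1 W=1 U=1 S=0
  ⇒ phys 0x413DA  [4 reads]
#1 VA=0xA0000000D98 (r,kernel):
  [0] read 0x39 idx=20: raw=0x42007 flags P=1 W=1 U=1 S=0
  [1] read 0x42 idx=0: raw=0x69000 flags P=0 W=0 U=0 S=0
  ⇒ fault: PAGE_NOT_PRESENT  — 2 lookups
#2 VA=0x8020000091D (r,kernel):
  [0] read 0x39 idx=16: raw=0x46007 flags P=1 W=1 U=1 S=0
  [1] read 0x46 idx=8: raw=0x29004 flags P=0 W=0 U=1 S=0
  ⇒ fault: PAGE_NOT_PRESENT  — 2 lookups
#3 VA=0x68081216BB5 (r,kernel):
  [0] read 0x39 idx=13: raw=0x48007 flags P=1 W=1 U=1 S=0
  [1] read 0x48 idx=2: raw=0x4B007 flags P=1 W=1 U=1 S=0
  [2] read 0x4B idx=9: raw=0x4C007 flags P=1 W=1 U=1 S=0
  [3] read 0x4C idx=22: raw=0x50007 flags P=1 W=1 U=1 S=0
  ⇒ phys 0x50BB5  [4 reads]
#4 VA=0xD024201F48C (r,kernel):
  [0] read 0x39 idx=26: raw=0x53007 flags P=1 W=1 U=1 S=0
  [1] read 0x53 idx=9: raw=0x55007 flags P=1 W=1 U=1 S=0
  [2] read 0x55 idx=16: raw=0x57007 flags P=1 W=1 U=1 S=0
  [3] read 0x57 idx=31: raw=0x7A004 flags P=0 W=0 U=1 S=0
  ⇒ fault: PAGE_NOT_PRESENT  — 4 lookups

TLB: [["0xE0282611", "0x41"], ["0x68081216", "0x50"]]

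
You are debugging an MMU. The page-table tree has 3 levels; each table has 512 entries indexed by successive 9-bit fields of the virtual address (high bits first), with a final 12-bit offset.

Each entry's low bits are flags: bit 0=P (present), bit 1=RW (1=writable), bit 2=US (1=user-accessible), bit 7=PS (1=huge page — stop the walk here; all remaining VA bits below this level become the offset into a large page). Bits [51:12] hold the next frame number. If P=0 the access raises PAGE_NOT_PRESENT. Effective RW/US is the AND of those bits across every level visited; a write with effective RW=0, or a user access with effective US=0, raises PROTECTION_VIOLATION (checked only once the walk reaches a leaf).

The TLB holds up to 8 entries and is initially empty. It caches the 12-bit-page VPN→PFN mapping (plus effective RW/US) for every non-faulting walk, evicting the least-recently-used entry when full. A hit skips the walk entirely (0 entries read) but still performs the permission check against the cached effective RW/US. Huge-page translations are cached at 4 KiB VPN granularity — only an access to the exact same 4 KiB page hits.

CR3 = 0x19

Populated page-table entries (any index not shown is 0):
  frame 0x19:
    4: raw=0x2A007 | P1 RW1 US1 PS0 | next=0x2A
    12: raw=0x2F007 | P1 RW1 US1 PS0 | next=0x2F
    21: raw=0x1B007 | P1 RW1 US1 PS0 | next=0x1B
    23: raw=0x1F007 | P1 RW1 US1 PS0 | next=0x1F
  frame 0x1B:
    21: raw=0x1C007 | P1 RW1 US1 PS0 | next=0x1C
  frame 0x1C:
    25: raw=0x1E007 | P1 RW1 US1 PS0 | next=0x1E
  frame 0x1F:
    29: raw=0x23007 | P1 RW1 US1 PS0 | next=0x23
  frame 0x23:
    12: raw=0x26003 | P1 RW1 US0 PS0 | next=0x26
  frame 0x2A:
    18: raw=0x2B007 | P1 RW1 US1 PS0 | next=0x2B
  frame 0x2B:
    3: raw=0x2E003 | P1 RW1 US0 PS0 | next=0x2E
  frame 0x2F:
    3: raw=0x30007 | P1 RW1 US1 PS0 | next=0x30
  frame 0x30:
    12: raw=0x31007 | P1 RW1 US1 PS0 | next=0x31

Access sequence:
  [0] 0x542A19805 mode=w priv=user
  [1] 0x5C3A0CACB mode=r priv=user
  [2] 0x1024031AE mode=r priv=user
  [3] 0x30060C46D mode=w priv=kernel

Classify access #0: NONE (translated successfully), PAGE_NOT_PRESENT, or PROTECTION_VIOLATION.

Per-access translation:
#0 VA=0x542A19805 (w,user):
  L0 @0x19[21] → 0x1B007  P=1,RW=1,US=1,PS=0
  L1 @0x1B[21] → 0x1C007  P=1,RW=1,US=1,PS=0
  L2 @0x1C[25] → 0x1E007  P=1,RW=1,US=1,PS=0
  ⇒ phys 0x1E805  [3 reads]
#1 VA=0x5C3A0CACB (r,user):
  L0 @0x19[23] → 0x1F007  P=1,RW=1,US=1,PS=0
  L1 @0x1F[29] → 0x23007  P=1,RW=1,US=1,PS=0
  L2 @0x23[12] → 0x26003  P=1,RW=1,US=0,PS=0
  ✗ PROTECTION_VIOLATION  [3 reads]
#2 VA=0x1024031AE (r,user):
  L0 @0x19[4] → 0x2A007  P=1,RW=1,US=1,PS=0
  L1 @0x2A[18] → 0x2B007  P=1,RW=1,US=1,PS=0
  L2 @0x2B[3] → 0x2E003  P=1,RW=1,US=0,PS=0
  ✗ PROTECTION_VIOLATION  [3 reads]
#3 VA=0x30060C46D (w,kernel):
  L0 @0x19[12] → 0x2F007  P=1,RW=1,US=1,PS=0
  L1 @0x2F[3] → 0x30007  P=1,RW=1,US=1,PS=0
  L2 @0x30[12] → 0x31007  P=1,RW=1,US=1,PS=0
  ⇒ phys 0x3146D  [3 reads]

Access #0 fault: NONE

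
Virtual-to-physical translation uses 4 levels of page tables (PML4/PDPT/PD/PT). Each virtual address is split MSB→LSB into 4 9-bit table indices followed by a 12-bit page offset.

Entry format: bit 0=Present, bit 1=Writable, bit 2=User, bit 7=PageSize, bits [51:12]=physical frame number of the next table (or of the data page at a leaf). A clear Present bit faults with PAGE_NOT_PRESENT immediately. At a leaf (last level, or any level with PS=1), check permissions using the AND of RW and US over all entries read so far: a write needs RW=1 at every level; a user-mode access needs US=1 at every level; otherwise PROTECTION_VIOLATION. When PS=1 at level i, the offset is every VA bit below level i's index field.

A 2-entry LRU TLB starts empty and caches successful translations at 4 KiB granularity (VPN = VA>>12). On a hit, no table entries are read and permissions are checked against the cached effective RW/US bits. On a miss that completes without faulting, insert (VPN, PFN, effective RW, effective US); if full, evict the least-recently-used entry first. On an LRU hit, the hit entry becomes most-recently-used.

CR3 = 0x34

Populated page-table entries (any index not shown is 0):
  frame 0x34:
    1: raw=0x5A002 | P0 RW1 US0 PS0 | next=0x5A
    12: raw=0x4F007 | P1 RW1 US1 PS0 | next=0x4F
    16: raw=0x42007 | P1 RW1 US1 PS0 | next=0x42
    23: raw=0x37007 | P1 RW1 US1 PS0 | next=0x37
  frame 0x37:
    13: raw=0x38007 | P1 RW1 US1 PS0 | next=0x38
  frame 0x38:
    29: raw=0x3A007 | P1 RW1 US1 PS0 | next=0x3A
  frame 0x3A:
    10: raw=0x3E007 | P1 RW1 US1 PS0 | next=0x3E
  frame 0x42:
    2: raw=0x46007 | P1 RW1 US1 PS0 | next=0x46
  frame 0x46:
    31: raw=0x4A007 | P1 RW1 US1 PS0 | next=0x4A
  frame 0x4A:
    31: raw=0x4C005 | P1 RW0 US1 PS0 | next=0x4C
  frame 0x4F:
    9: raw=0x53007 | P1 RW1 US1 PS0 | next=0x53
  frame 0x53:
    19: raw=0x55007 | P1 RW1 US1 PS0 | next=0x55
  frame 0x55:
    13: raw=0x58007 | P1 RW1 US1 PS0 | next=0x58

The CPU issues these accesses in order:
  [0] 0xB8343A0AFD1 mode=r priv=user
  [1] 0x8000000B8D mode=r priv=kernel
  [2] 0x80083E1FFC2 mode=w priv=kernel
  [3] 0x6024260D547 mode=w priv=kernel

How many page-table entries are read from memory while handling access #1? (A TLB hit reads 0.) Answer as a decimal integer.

Walk each access:
#0 VA=0xB8343A0AFD1 (r,user):
  L0: frame=0x34 idx=23 entry=0x37007 [P=1 RW=1 US=1 PS=0]
  L1: frame=0x37 idx=13 entry=0x38007 [P=1 RW=1 US=1 PS=0]
  L2: frame=0x38 idx=29 entry=0x3A007 [P=1 RW=1 US=1 PS=0]
  L3: frame=0x3A idx=10 entry=0x3E007 [P=1 RW=1 US=1 PS=0]
  → PA=0x3EFD1  (4 entries read)
#1 VA=0x8000000B8D (r,kernel):
  L0: frame=0x34 idx=1 entry=0x5A002 [P=0 RW=1 US=0 PS=0]
  → PAGE_NOT_PRESENT  (1 entries read)
#2 VA=0x80083E1FFC2 (w,kernel):
  L0: frame=0x34 idx=16 entry=0x42007 [P=1 RW=1 US=1 PS=0]
  L1: frame=0x42 idx=2 entry=0x46007 [P=1 RW=1 US=1 PS=0]
  L2: frame=0x46 idx=31 entry=0x4A007 [P=1 RW=1 US=1 PS=0]
  L3: frame=0x4A idx=31 entry=0x4C005 [P=1 RW=0 US=1 PS=0]
  → PROTECTION_VIOLATION  (4 entries read)
#3 VA=0x6024260D547 (w,kernel):
  L0: frame=0x34 idx=12 entry=0x4F007 [P=1 RW=1 US=1 PS=0]
  L1: frame=0x4F idx=9 entry=0x53007 [P=1 RW=1 US=1 PS=0]
  L2: frame=0x53 idx=19 entry=0x55007 [P=1 RW=1 US=1 PS=0]
  L3: frame=0x55 idx=13 entry=0x58007 [P=1 RW=1 US=1 PS=0]
  → PA=0x58547  (4 entries read)

Entries read for #1: 1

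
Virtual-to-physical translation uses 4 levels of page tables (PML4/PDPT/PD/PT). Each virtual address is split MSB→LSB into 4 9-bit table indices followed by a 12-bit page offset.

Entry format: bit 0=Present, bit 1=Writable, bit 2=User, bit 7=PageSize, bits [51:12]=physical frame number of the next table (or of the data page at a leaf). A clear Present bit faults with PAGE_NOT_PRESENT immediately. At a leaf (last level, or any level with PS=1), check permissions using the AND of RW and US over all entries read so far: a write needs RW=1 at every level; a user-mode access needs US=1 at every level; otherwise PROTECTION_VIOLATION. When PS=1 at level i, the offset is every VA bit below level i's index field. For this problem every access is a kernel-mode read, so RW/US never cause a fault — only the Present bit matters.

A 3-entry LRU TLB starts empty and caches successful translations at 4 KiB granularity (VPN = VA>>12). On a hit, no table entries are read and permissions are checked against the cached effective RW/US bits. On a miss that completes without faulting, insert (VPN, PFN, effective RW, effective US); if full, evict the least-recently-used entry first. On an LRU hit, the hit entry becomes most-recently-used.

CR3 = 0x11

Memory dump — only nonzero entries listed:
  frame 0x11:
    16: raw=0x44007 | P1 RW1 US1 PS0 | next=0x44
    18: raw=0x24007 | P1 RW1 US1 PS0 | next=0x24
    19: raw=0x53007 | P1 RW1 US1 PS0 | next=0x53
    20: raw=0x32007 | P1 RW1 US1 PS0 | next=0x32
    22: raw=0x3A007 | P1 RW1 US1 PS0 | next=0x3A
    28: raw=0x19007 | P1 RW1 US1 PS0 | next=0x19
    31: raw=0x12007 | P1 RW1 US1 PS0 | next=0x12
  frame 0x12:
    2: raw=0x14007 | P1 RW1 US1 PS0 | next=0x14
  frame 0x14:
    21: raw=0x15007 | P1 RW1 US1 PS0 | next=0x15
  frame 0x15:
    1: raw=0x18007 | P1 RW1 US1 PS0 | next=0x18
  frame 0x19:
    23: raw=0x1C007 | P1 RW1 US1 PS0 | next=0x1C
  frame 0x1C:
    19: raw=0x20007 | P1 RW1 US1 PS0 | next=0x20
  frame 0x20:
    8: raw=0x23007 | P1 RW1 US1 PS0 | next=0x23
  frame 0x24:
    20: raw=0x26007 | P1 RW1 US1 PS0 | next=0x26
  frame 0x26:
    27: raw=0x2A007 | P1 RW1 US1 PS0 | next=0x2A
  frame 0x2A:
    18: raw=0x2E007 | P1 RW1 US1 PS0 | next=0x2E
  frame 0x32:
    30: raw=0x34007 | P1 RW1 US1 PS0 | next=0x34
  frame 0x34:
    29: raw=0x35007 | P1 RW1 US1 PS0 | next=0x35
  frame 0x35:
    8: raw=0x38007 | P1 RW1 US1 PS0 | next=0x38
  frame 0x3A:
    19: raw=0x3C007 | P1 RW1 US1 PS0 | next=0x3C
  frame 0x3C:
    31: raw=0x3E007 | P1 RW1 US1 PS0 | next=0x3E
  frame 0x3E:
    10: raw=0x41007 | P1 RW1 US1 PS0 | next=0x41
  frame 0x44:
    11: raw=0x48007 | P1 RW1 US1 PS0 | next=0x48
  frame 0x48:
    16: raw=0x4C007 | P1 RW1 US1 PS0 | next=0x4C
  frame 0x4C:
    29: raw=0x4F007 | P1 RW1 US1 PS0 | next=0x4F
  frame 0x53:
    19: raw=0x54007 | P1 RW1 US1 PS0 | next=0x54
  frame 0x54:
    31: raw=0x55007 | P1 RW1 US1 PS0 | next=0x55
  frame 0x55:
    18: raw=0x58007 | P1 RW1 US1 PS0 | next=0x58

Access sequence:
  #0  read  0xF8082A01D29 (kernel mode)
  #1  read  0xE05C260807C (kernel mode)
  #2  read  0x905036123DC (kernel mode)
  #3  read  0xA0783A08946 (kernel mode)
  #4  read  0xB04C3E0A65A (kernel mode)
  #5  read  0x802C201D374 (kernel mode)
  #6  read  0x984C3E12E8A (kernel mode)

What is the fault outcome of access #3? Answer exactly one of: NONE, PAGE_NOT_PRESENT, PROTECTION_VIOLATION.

Per-access translation:
#0 VA=0xF8082A01D29 (r,kernel):
  [0] read 0x11 idx=31: raw=0x12007 flags P=1 W=1 U=1 S=0
  [1] read 0x12 idx=2: raw=0x14007 flags P=1 W=1 U=1 S=0
  [2] read 0x14 idx=21: raw=0x15007 flags P=1 W=1 U=1 S=0
  [3] read 0x15 idx=1: raw=0x18007 flags P=1 W=1 U=1 S=0
  ✓ 0x18D29  — 4 lookups
#1 VA=0xE05C260807C (r,kernel):
  [0] read 0x11 idx=28: raw=0x19007 flags P=1 W=1 U=1 S=0
  [1] read 0x19 idx=23: raw=0x1C007 flags P=1 W=1 U=1 S=0
  [2] read 0x1C idx=19: raw=0x20007 flags P=1 W=1 U=1 S=0
  [3] read 0x20 idx=8: raw=0x23007 flags P=1 W=1 U=1 S=0
  ✓ 0x2307C  — 4 lookups
#2 VA=0x905036123DC (r,kernel):
  [0] read 0x11 idx=18: raw=0x24007 flags P=1 W=1 U=1 S=0
  [1] read 0x24 idx=20: raw=0x26007 flags P=1 W=1 U=1 S=0
  [2] read 0x26 idx=27: raw=0x2A007 flags P=1 W=1 U=1 S=0
  [3] read 0x2A idx=18: raw=0x2E007 flags P=1 W=1 U=1 S=0
  ✓ 0x2E3DC  — 4 lookups
#3 VA=0xA0783A08946 (r,kernel):
  [0] read 0x11 idx=20: raw=0x32007 flags P=1 W=1 U=1 S=0
  [1] read 0x32 idx=30: raw=0x34007 flags P=1 W=1 U=1 S=0
  [2] read 0x34 idx=29: raw=0x35007 flags P=1 W=1 U=1 S=0
  [3] read 0x35 idx=8: raw=0x38007 flags P=1 W=1 U=1 S=0
  ✓ 0x38946  — 4 lookups
#4 VA=0xB04C3E0A65A (r,kernel):
  [0] read 0x11 idx=22: raw=0x3A007 flags P=1 W=1 U=1 S=0
  [1] read 0x3A idx=19: raw=0x3C007 flags P=1 W=1 U=1 S=0
  [2] read 0x3C idx=31: raw=0x3E007 flags P=1 W=1 U=1 S=0
  [3] read 0x3E idx=10: raw=0x41007 flags P=1 W=1 U=1 S=0
  ✓ 0x4165A  — 4 lookups
#5 VA=0x802C201D374 (r,kernel):
  [0] read 0x11 idx=16: raw=0x44007 flags P=1 W=1 U=1 S=0
  [1] read 0x44 idx=11: raw=0x48007 flags P=1 W=1 U=1 S=0
  [2] read 0x48 idx=16: raw=0x4C007 flags P=1 W=1 U=1 S=0
  [3] read 0x4C idx=29: raw=0x4F007 flags P=1 W=1 U=1 S=0
  ✓ 0x4F374  — 4 lookups
#6 VA=0x984C3E12E8A (r,kernel):
  [0] read 0x11 idx=19: raw=0x53007 flags P=1 W=1 U=1 S=0
  [1] read 0x53 idx=19: raw=0x54007 flags P=1 W=1 U=1 S=0
  [2] read 0x54 idx=31: raw=0x55007 flags P=1 W=1 U=1 S=0
  [3] read 0x55 idx=18: raw=0x58007 flags P=1 W=1 U=1 S=0
  ✓ 0x58E8A  — 4 lookups

Access #3 fault: NONE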